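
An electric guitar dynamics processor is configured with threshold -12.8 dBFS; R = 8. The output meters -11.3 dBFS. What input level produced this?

The compressed level sits -11.3 − (-12.8) = 1.5 dB over threshold.
Undo the ratio: input overshoot = 1.5 × 8 = 12 dB, giving input = -0.8 dBFS.

-0.8 dBFS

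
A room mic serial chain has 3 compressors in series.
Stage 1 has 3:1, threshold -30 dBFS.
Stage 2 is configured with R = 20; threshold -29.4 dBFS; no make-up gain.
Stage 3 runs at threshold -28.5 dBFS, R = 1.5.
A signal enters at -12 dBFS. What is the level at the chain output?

-29.13 dBFS

Stage 1: 18 dB above -30 dBFS, reduced 3:1 to 6 dB above → -24 dBFS.
Stage 2: overshoot 5.4 dB → 5.4/20 = 0.27 dB → -29.13 dBFS.
Stage 3: -29.13 dBFS is at or below the -28.5 dBFS threshold — no compression; output -29.13 dBFS.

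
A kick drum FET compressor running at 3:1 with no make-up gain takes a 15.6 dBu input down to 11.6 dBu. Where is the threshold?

Input is 6 dB above T (since output overshoot × R = input overshoot: (11.6 − T)·3 = 15.6 − T gives T = 9.6 dBu).
Check: 9.6 + (15.6 − 9.6)/3 = 9.6 + 2 = 11.6 dBu. ✓

9.6 dBu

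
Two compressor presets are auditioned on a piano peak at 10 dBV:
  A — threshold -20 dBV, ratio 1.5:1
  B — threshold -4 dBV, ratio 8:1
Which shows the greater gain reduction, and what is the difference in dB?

A: overshoot 30 dB → output overshoot 20 dB → GR 10 dB.
B: overshoot 14 dB → output overshoot 1.75 dB → GR 12.25 dB.
Difference: 2.25 dB in favour of B.

B, by 2.25 dB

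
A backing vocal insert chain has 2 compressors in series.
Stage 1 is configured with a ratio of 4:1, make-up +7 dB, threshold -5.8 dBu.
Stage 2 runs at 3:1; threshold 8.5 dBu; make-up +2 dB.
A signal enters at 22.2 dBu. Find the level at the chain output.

Stage 1: 22.2 dBu is 28 dB over -5.8 dBu; at 4:1 that becomes 7 dB over, giving 1.2 dBu; +7 dB make-up → 8.2 dBu.
Stage 2: 8.2 dBu ≤ 8.5 dBu, so stage 2 doesn't engage; make-up brings it to 10.2 dBu.

10.2 dBu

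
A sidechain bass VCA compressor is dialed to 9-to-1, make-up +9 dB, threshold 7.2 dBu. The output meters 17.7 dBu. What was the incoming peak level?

Before make-up, the level was 17.7 − 9 = 8.7 dBu.
That's 1.5 dB above the 7.2 dBu threshold.
Input overshoot = R × output overshoot = 13.5 dB → input = 7.2 + 13.5 = 20.7 dBu.

20.7 dBu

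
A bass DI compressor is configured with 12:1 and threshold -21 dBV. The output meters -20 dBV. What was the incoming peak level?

The compressed level sits -20 − (-21) = 1 dB over threshold.
Before 12:1 compression the overshoot was 1 × 12 = 12 dB, so input = -21 + 12 = -9 dBV.

-9 dBV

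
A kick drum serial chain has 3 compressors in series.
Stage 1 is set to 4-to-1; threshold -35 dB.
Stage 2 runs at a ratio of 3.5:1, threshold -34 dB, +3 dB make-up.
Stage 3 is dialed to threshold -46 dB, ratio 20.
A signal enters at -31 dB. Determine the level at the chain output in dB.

-45.25 dB

Stage 1: overshoot 4 dB → 4/4 = 1 dB → -34 dB.
Stage 2: below threshold (-34 ≤ -34); passes unchanged; make-up brings it to -31 dB.
Stage 3: 15 dB above -46 dB, reduced 20:1 to 0.75 dB above → -45.25 dB.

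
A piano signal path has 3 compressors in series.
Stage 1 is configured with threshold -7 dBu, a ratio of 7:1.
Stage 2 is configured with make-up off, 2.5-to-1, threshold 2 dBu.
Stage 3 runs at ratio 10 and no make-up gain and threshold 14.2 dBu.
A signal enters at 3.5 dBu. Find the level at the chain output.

-5.5 dBu

Stage 1: 10.5 dB above -7 dBu, reduced 7:1 to 1.5 dB above → -5.5 dBu.
Stage 2: below threshold (-5.5 ≤ 2); passes unchanged; output -5.5 dBu.
Stage 3: -5.5 dBu ≤ 14.2 dBu, so stage 3 doesn't engage; output -5.5 dBu.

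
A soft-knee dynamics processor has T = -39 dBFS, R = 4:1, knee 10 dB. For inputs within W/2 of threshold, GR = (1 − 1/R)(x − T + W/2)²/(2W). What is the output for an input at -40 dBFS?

-40.6 dBFS

x − T + W/2 = -40 − (-39) + 5 = 4.
GR = (1 − 1/4) × 4² / 20 = 0.75 × 16 / 20 = 0.6 dB.
Output = -40 − 0.6 = -40.6 dBFS.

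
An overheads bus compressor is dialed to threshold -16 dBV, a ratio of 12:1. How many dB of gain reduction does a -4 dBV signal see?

11 dB

Overshoot = -4 − (-16) = 12 dB.
At 12:1, output sits 12/12 = 1 dB above threshold.
Gain reduction = 12 − 1 = 11 dB.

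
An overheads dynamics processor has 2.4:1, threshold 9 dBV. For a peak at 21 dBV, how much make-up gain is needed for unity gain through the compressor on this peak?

7 dB

Overshoot 12 dB → 12/2.4 = 5 dB after compression, so the compressed level is 9 + 5 = 14 dBV.
Make-up = target − compressed = 21 − 14 = 7 dB.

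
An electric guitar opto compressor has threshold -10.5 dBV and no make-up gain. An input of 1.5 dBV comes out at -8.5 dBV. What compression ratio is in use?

Input overshoot = 1.5 − (-10.5) = 12 dB; output overshoot = -8.5 − (-10.5) = 2 dB.
Ratio = 12 / 2 = 6.

6:1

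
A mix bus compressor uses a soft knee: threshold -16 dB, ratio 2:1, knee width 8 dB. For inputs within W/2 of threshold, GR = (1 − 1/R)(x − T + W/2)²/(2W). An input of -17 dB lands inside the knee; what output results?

x − T + W/2 = -17 − (-16) + 4 = 3.
GR = (1 − 1/2) × 3² / 16 = 0.5 × 9 / 16 = 0.28125 dB.
Output = -17 − 0.28125 = -17.28125 dB.

-17.28125 dB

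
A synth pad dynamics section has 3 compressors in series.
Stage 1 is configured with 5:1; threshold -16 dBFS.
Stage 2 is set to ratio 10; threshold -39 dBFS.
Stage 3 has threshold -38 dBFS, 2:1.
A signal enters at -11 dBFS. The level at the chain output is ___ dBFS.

Stage 1: overshoot 5 dB → 5/5 = 1 dB → -15 dBFS.
Stage 2: overshoot 24 dB → 24/10 = 2.4 dB → -36.6 dBFS.
Stage 3: overshoot 1.4 dB → 1.4/2 = 0.7 dB → -37.3 dBFS.

-37.3 dBFS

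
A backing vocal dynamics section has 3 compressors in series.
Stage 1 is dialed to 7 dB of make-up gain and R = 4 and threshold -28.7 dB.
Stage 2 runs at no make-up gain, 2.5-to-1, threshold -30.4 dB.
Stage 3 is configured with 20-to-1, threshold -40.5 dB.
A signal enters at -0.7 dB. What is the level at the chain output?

Stage 1: -0.7 dB is 28 dB over -28.7 dB; at 4:1 that becomes 7 dB over, giving -21.7 dB; +7 dB make-up → -14.7 dB.
Stage 2: overshoot 15.7 dB → 15.7/2.5 = 6.28 dB → -24.12 dB.
Stage 3: overshoot 16.38 dB → 16.38/20 = 0.819 dB → -39.681 dB.

-39.681 dB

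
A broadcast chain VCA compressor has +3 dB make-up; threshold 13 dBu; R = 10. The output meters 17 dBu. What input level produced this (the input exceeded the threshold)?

23 dBu

Stripping the +3 dB make-up gives 14 dBu at the gain stage.
The compressed level sits 14 − 13 = 1 dB over threshold.
Undo the ratio: input overshoot = 1 × 10 = 10 dB, giving input = 23 dBu.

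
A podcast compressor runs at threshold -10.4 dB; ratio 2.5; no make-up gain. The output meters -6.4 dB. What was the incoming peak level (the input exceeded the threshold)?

Post-compression overshoot = -6.4 − (-10.4) = 4 dB.
Before 2.5:1 compression the overshoot was 4 × 2.5 = 10 dB, so input = -10.4 + 10 = -0.4 dB.

-0.4 dB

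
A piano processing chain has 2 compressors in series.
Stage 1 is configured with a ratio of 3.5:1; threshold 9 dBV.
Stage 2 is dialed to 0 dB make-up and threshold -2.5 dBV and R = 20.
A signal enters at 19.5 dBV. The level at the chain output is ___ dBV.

Stage 1: 19.5 dBV is 10.5 dB over 9 dBV; at 3.5:1 that becomes 3 dB over, giving 12 dBV.
Stage 2: 14.5 dB above -2.5 dBV, reduced 20:1 to 0.725 dB above → -1.775 dBV.

-1.775 dBV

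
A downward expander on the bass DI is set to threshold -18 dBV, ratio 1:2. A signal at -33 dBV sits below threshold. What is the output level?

-48 dBV

The input is 15 dB below the -18 dBV threshold.
A 1:2 expander multiplies undershoot by 2: 15 × 2 = 30 dB below threshold.
Output = -18 − 30 = -48 dBV.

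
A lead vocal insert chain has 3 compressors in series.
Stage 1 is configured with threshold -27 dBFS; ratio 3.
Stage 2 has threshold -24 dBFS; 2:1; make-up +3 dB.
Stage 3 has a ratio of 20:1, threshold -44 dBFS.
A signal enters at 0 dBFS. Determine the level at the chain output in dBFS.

-42.7 dBFS

Stage 1: 0 dBFS is 27 dB over -27 dBFS; at 3:1 that becomes 9 dB over, giving -18 dBFS.
Stage 2: -18 dBFS is 6 dB over -24 dBFS; at 2:1 that becomes 3 dB over, giving -21 dBFS; +3 dB make-up → -18 dBFS.
Stage 3: 26 dB above -44 dBFS, reduced 20:1 to 1.3 dB above → -42.7 dBFS.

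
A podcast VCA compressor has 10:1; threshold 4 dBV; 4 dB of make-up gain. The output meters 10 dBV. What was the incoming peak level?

24 dBV

Remove make-up: 10 − 4 = 6 dBV.
Post-compression overshoot = 6 − 4 = 2 dB.
Input overshoot = R × output overshoot = 20 dB → input = 4 + 20 = 24 dBV.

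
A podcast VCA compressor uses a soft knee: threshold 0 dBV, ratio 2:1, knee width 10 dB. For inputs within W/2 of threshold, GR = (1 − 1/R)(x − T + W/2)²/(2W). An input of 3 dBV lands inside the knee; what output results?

1.4 dBV

x − T + W/2 = 3 − 0 + 5 = 8.
GR = (1 − 1/2) × 8² / 20 = 0.5 × 64 / 20 = 1.6 dB.
Output = 3 − 1.6 = 1.4 dBV.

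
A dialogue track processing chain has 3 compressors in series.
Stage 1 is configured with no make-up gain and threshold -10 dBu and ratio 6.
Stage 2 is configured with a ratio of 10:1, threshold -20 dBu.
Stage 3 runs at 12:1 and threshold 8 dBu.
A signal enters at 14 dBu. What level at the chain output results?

Stage 1: 14 dBu is 24 dB over -10 dBu; at 6:1 that becomes 4 dB over, giving -6 dBu.
Stage 2: overshoot 14 dB → 14/10 = 1.4 dB → -18.6 dBu.
Stage 3: -18.6 dBu is at or below the 8 dBu threshold — no compression; output -18.6 dBu.

-18.6 dBu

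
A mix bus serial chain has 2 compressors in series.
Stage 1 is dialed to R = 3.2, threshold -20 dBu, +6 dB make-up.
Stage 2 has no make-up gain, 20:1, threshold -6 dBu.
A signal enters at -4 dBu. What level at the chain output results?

Stage 1: 16 dB above -20 dBu, reduced 3.2:1 to 5 dB above → -15 dBu; +6 dB make-up → -9 dBu.
Stage 2: -9 dBu is at or below the -6 dBu threshold — no compression; output -9 dBu.

-9 dBu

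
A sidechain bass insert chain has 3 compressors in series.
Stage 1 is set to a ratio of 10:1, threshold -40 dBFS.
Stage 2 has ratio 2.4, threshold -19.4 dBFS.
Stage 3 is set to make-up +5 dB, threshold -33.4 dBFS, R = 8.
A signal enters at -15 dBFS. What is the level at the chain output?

Stage 1: -15 dBFS is 25 dB over -40 dBFS; at 10:1 that becomes 2.5 dB over, giving -37.5 dBFS.
Stage 2: below threshold (-37.5 ≤ -19.4); passes unchanged; output -37.5 dBFS.
Stage 3: -37.5 dBFS is at or below the -33.4 dBFS threshold — no compression; make-up brings it to -32.5 dBFS.

-32.5 dBFS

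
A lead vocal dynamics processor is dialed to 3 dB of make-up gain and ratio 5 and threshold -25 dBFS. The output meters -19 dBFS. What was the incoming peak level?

Before make-up, the level was -19 − 3 = -22 dBFS.
The compressed level sits -22 − (-25) = 3 dB over threshold.
Undo the ratio: input overshoot = 3 × 5 = 15 dB, giving input = -10 dBFS.

-10 dBFS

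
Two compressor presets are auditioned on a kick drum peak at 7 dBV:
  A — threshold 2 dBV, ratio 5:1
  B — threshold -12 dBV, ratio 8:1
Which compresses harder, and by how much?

B, by 12.625 dB

A: overshoot 5 dB → output overshoot 1 dB → GR 4 dB.
B: overshoot 19 dB → output overshoot 2.375 dB → GR 16.625 dB.
B applies 12.625 dB more gain reduction.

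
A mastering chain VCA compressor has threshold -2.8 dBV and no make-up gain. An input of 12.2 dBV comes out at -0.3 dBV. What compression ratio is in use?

Input overshoot = 12.2 − (-2.8) = 15 dB; output overshoot = -0.3 − (-2.8) = 2.5 dB.
Ratio = 15 / 2.5 = 6.

6:1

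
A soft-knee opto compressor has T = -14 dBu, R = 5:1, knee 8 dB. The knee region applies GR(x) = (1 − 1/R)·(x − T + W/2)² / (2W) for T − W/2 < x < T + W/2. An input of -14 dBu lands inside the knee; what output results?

-14.8 dBu

x − T + W/2 = -14 − (-14) + 4 = 4.
GR = (1 − 1/5) × 4² / 16 = 0.8 × 16 / 16 = 0.8 dB.
Output = -14 − 0.8 = -14.8 dBu.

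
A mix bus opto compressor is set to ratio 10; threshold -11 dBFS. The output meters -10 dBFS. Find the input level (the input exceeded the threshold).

The compressed level sits -10 − (-11) = 1 dB over threshold.
Input overshoot = R × output overshoot = 10 dB → input = -11 + 10 = -1 dBFS.

-1 dBFS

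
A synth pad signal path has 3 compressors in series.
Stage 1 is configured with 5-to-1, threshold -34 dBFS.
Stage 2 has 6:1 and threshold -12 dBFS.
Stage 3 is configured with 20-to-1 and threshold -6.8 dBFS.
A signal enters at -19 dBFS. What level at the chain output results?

Stage 1: 15 dB above -34 dBFS, reduced 5:1 to 3 dB above → -31 dBFS.
Stage 2: below threshold (-31 ≤ -12); passes unchanged; output -31 dBFS.
Stage 3: -31 dBFS is at or below the -6.8 dBFS threshold — no compression; output -31 dBFS.

-31 dBFS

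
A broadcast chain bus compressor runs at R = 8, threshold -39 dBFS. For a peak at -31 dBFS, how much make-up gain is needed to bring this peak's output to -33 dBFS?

Overshoot 8 dB → 8/8 = 1 dB after compression, so the compressed level is -39 + 1 = -38 dBFS.
Make-up = target − compressed = -33 − (-38) = 5 dB.

5 dB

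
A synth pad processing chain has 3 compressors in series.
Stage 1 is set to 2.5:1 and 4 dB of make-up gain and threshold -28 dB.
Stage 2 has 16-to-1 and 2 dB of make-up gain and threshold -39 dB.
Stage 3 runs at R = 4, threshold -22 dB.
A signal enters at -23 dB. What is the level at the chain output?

Stage 1: -23 dB is 5 dB over -28 dB; at 2.5:1 that becomes 2 dB over, giving -26 dB; +4 dB make-up → -22 dB.
Stage 2: 17 dB above -39 dB, reduced 16:1 to 1.0625 dB above → -37.9375 dB; +2 dB make-up → -35.9375 dB.
Stage 3: -35.9375 dB ≤ -22 dB, so stage 3 doesn't engage; output -35.9375 dB.

-35.9375 dB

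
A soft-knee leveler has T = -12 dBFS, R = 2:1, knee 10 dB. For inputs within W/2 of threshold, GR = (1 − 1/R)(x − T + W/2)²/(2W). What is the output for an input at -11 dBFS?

x − T + W/2 = -11 − (-12) + 5 = 6.
GR = (1 − 1/2) × 6² / 20 = 0.5 × 36 / 20 = 0.9 dB.
Output = -11 − 0.9 = -11.9 dBFS.

-11.9 dBFS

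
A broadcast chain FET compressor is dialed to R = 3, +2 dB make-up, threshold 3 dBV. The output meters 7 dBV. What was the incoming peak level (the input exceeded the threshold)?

Remove make-up: 7 − 2 = 5 dBV.
That's 2 dB above the 3 dBV threshold.
Before 3:1 compression the overshoot was 2 × 3 = 6 dB, so input = 3 + 6 = 9 dBV.

9 dBV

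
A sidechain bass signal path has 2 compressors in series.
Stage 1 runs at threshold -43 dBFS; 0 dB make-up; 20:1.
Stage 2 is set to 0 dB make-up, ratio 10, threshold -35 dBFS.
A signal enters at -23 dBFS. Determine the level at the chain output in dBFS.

-42 dBFS

Stage 1: overshoot 20 dB → 20/20 = 1 dB → -42 dBFS.
Stage 2: -42 dBFS is at or below the -35 dBFS threshold — no compression; output -42 dBFS.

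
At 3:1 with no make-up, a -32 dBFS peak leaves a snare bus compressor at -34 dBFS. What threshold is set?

-35 dBFS

Let T be the threshold. Output overshoot = (input overshoot)/R, so -34 − T = (-32 − T)/3.
3·(-34 − T) = -32 − T → 2·T = -102 − (-32) = -70.
T = -70/2 = -35 dBFS.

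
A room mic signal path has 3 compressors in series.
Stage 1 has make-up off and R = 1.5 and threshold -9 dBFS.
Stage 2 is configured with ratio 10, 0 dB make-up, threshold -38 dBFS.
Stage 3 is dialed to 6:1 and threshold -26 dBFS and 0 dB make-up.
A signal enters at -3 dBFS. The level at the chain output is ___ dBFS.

-34.7 dBFS

Stage 1: -3 dBFS is 6 dB over -9 dBFS; at 1.5:1 that becomes 4 dB over, giving -5 dBFS.
Stage 2: 33 dB above -38 dBFS, reduced 10:1 to 3.3 dB above → -34.7 dBFS.
Stage 3: -34.7 dBFS is at or below the -26 dBFS threshold — no compression; output -34.7 dBFS.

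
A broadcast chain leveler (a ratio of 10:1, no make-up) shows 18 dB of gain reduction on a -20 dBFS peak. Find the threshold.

Input is 20 dB above T (since output overshoot × R = input overshoot: (-38 − T)·10 = -20 − T gives T = -40 dBFS).
Check: -40 + (-20 − (-40))/10 = -40 + 2 = -38 dBFS. ✓

-40 dBFS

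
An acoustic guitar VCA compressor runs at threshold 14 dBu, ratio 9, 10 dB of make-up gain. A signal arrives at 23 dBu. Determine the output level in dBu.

The input is 9 dB above the 14 dBu threshold.
The 9 dB excess becomes 1 dB after 9:1 reduction.
So the level is 14 + 1 = 15 dBu; make-up adds 10 dB, giving 25 dBu.

25 dBu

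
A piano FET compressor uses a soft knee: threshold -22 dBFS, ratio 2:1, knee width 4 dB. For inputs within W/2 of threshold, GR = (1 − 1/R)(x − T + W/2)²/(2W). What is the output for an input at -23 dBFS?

x − T + W/2 = -23 − (-22) + 2 = 1.
GR = (1 − 1/2) × 1² / 8 = 0.5 × 1 / 8 = 0.0625 dB.
Output = -23 − 0.0625 = -23.0625 dBFS.

-23.0625 dBFS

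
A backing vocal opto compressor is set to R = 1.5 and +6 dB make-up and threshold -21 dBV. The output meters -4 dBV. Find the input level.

Remove make-up: -4 − 6 = -10 dBV.
The compressed level sits -10 − (-21) = 11 dB over threshold.
Input overshoot = R × output overshoot = 16.5 dB → input = -21 + 16.5 = -4.5 dBV.

-4.5 dBV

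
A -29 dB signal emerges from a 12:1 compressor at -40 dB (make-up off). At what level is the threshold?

-41 dB

Input is 12 dB above T (since output overshoot × R = input overshoot: (-40 − T)·12 = -29 − T gives T = -41 dB).
Check: -41 + (-29 − (-41))/12 = -41 + 1 = -40 dB. ✓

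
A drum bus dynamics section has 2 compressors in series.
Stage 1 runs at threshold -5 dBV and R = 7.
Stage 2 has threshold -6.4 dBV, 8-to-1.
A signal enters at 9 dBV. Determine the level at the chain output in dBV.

-5.975 dBV

Stage 1: 9 dBV is 14 dB over -5 dBV; at 7:1 that becomes 2 dB over, giving -3 dBV.
Stage 2: 3.4 dB above -6.4 dBV, reduced 8:1 to 0.425 dB above → -5.975 dBV.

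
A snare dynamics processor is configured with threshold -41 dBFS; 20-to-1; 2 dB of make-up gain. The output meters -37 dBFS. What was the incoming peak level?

-1 dBFS

Stripping the +2 dB make-up gives -39 dBFS at the gain stage.
That's 2 dB above the -41 dBFS threshold.
Before 20:1 compression the overshoot was 2 × 20 = 40 dB, so input = -41 + 40 = -1 dBFS.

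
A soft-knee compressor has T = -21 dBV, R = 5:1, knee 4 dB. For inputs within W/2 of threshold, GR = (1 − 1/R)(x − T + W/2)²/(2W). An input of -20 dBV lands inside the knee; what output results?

x − T + W/2 = -20 − (-21) + 2 = 3.
GR = (1 − 1/5) × 3² / 8 = 0.8 × 9 / 8 = 0.9 dB.
Output = -20 − 0.9 = -20.9 dBV.

-20.9 dBV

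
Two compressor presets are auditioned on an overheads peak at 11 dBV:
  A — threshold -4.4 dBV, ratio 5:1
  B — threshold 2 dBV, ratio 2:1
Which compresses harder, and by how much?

A: 15.4 dB over, compressed to 3.08 dB over, so 12.32 dB of GR.
B: 9 dB over, compressed to 4.5 dB over, so 4.5 dB of GR.
A reduces 7.82 dB more.

A, by 7.82 dB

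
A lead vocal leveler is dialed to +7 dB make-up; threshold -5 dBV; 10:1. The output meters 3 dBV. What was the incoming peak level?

Remove make-up: 3 − 7 = -4 dBV.
Post-compression overshoot = -4 − (-5) = 1 dB.
Input overshoot = R × output overshoot = 10 dB → input = -5 + 10 = 5 dBV.

5 dBV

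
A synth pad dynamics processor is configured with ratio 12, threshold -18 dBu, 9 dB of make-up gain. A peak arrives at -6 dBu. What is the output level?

-8 dBu

Overshoot: -6 − (-18) = 12 dB.
At 12:1 the overshoot is divided by 12, leaving 1 dB above threshold.
So the level is -18 + 1 = -17 dBu; make-up adds 9 dB, giving -8 dBu.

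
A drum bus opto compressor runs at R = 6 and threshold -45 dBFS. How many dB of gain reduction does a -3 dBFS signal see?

Overshoot = -3 − (-45) = 42 dB.
At 6:1, output sits 42/6 = 7 dB above threshold.
GR = overshoot in − overshoot out = 42 − 7 = 35 dB.

35 dB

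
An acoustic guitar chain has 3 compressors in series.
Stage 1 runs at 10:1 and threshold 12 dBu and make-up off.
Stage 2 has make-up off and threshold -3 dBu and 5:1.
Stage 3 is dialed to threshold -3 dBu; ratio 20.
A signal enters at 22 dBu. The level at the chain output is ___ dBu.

-2.84 dBu

Stage 1: 10 dB above 12 dBu, reduced 10:1 to 1 dB above → 13 dBu.
Stage 2: overshoot 16 dB → 16/5 = 3.2 dB → 0.2 dBu.
Stage 3: 0.2 dBu is 3.2 dB over -3 dBu; at 20:1 that becomes 0.16 dB over, giving -2.84 dBu.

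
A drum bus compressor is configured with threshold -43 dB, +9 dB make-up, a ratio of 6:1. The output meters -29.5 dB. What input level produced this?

-16 dB

Remove make-up: -29.5 − 9 = -38.5 dB.
Post-compression overshoot = -38.5 − (-43) = 4.5 dB.
Before 6:1 compression the overshoot was 4.5 × 6 = 27 dB, so input = -43 + 27 = -16 dB.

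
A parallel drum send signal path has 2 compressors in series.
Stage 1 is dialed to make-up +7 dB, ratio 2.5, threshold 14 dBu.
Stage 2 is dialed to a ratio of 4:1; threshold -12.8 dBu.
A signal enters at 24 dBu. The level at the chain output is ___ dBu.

Stage 1: 24 dBu is 10 dB over 14 dBu; at 2.5:1 that becomes 4 dB over, giving 18 dBu; +7 dB make-up → 25 dBu.
Stage 2: 25 dBu is 37.8 dB over -12.8 dBu; at 4:1 that becomes 9.45 dB over, giving -3.35 dBu.

-3.35 dBu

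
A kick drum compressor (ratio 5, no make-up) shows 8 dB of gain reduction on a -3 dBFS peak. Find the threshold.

-13 dBFS

Input is 10 dB above T (since output overshoot × R = input overshoot: (-11 − T)·5 = -3 − T gives T = -13 dBFS).
Check: -13 + (-3 − (-13))/5 = -13 + 2 = -11 dBFS. ✓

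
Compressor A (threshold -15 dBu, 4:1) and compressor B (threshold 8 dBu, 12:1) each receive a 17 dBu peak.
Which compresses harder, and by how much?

A: GR = 32 − 32/4 = 24 dB.
B: GR = 9 − 9/12 = 8.25 dB.
A reduces 15.75 dB more.

A, by 15.75 dB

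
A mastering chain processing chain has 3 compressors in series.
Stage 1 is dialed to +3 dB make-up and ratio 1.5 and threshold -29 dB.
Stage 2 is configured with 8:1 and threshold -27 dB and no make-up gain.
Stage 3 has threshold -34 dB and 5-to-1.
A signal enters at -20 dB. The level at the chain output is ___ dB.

Stage 1: 9 dB above -29 dB, reduced 1.5:1 to 6 dB above → -23 dB; +3 dB make-up → -20 dB.
Stage 2: 7 dB above -27 dB, reduced 8:1 to 0.875 dB above → -26.125 dB.
Stage 3: overshoot 7.875 dB → 7.875/5 = 1.575 dB → -32.425 dB.

-32.425 dB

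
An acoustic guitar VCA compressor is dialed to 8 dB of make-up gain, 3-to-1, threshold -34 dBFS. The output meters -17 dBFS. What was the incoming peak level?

Before make-up, the level was -17 − 8 = -25 dBFS.
The compressed level sits -25 − (-34) = 9 dB over threshold.
Undo the ratio: input overshoot = 9 × 3 = 27 dB, giving input = -7 dBFS.

-7 dBFS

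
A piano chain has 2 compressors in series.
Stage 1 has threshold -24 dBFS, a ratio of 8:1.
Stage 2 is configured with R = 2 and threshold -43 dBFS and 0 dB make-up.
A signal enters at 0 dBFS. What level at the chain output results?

Stage 1: 0 dBFS is 24 dB over -24 dBFS; at 8:1 that becomes 3 dB over, giving -21 dBFS.
Stage 2: -21 dBFS is 22 dB over -43 dBFS; at 2:1 that becomes 11 dB over, giving -32 dBFS.

-32 dBFS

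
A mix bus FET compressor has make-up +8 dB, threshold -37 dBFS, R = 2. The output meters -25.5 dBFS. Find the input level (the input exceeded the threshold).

-30 dBFS

Remove make-up: -25.5 − 8 = -33.5 dBFS.
The compressed level sits -33.5 − (-37) = 3.5 dB over threshold.
Input overshoot = R × output overshoot = 7 dB → input = -37 + 7 = -30 dBFS.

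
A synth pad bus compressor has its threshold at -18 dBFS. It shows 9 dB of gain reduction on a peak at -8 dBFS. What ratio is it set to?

Input overshoot = -8 − (-18) = 10 dB.
Output overshoot = 10 − 9 = 1 dB.
Ratio = input overshoot / output overshoot = 10 / 1 = 10.

10:1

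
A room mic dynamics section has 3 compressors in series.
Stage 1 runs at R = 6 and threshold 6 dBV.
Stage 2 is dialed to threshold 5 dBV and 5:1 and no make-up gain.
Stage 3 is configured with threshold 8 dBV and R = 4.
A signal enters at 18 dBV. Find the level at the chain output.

Stage 1: 18 dBV is 12 dB over 6 dBV; at 6:1 that becomes 2 dB over, giving 8 dBV.
Stage 2: overshoot 3 dB → 3/5 = 0.6 dB → 5.6 dBV.
Stage 3: 5.6 dBV ≤ 8 dBV, so stage 3 doesn't engage; output 5.6 dBV.

5.6 dBV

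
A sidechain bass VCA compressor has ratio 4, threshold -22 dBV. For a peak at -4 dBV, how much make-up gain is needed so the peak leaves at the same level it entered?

13.5 dB

The peak compresses to -22 + 18/4 = -17.5 dBV.
To reach -4 dBV requires -4 − (-17.5) = 13.5 dB of make-up.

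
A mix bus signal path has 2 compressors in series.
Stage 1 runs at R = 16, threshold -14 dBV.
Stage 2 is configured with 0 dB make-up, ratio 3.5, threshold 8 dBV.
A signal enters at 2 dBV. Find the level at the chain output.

-13 dBV

Stage 1: 16 dB above -14 dBV, reduced 16:1 to 1 dB above → -13 dBV.
Stage 2: below threshold (-13 ≤ 8); passes unchanged; output -13 dBV.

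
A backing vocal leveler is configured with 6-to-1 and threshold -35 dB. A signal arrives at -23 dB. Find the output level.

-23 dB sits 12 dB over threshold.
At 6:1 the overshoot is divided by 6, leaving 2 dB above threshold.
That puts the output at -33 dB.

-33 dB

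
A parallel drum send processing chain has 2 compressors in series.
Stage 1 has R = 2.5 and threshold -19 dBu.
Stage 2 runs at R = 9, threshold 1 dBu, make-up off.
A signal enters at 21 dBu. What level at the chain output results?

Stage 1: 40 dB above -19 dBu, reduced 2.5:1 to 16 dB above → -3 dBu.
Stage 2: below threshold (-3 ≤ 1); passes unchanged; output -3 dBu.

-3 dBu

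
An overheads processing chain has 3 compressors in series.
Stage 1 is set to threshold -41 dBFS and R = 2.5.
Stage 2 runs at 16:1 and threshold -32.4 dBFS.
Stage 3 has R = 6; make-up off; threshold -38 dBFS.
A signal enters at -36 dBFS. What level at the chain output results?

Stage 1: 5 dB above -41 dBFS, reduced 2.5:1 to 2 dB above → -39 dBFS.
Stage 2: -39 dBFS is at or below the -32.4 dBFS threshold — no compression; output -39 dBFS.
Stage 3: -39 dBFS ≤ -38 dBFS, so stage 3 doesn't engage; output -39 dBFS.

-39 dBFS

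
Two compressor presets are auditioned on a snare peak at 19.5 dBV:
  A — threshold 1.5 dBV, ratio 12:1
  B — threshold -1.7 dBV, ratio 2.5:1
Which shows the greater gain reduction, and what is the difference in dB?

A: 18 dB over, compressed to 1.5 dB over, so 16.5 dB of GR.
B: 21.2 dB over, compressed to 8.48 dB over, so 12.72 dB of GR.
A reduces 3.78 dB more.

A, by 3.78 dB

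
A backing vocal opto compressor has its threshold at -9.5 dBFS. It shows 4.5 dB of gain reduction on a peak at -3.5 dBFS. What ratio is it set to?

4:1

Input overshoot = -3.5 − (-9.5) = 6 dB.
Output overshoot = 6 − 4.5 = 1.5 dB.
Ratio = input overshoot / output overshoot = 6 / 1.5 = 4.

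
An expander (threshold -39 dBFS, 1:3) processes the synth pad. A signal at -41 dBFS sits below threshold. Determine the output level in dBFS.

Undershoot = (-39) − (-41) = 2 dB.
At 1:3, that expands to 6 dB under threshold.
Output = -39 − 6 = -45 dBFS.

-45 dBFS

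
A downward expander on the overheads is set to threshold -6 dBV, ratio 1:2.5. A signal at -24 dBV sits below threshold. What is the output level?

-51 dBV

The input is 18 dB below the -6 dBV threshold.
A 1:2.5 expander multiplies undershoot by 2.5: 18 × 2.5 = 45 dB below threshold.
Output = -6 − 45 = -51 dBV.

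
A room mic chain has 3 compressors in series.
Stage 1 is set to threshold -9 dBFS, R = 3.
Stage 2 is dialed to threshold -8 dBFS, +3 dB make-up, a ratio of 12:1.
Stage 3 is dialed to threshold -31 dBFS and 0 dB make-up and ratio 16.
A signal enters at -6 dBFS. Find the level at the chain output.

-29.375 dBFS

Stage 1: -6 dBFS is 3 dB over -9 dBFS; at 3:1 that becomes 1 dB over, giving -8 dBFS.
Stage 2: below threshold (-8 ≤ -8); passes unchanged; make-up brings it to -5 dBFS.
Stage 3: -5 dBFS is 26 dB over -31 dBFS; at 16:1 that becomes 1.625 dB over, giving -29.375 dBFS.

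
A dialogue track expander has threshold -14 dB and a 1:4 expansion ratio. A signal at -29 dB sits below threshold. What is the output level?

-74 dB

Undershoot = (-14) − (-29) = 15 dB.
At 1:4, that expands to 60 dB under threshold.
Output = -14 − 60 = -74 dB.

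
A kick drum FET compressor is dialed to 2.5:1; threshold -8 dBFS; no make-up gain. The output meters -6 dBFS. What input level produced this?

That's 2 dB above the -8 dBFS threshold.
Input overshoot = R × output overshoot = 5 dB → input = -8 + 5 = -3 dBFS.

-3 dBFS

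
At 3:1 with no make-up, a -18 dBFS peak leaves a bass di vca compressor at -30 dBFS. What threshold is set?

Gain reduction = -18 − (-30) = 12 dB; output overshoot = GR / (R − 1) = 12 / 2 = 6 dB.
Threshold = output − output overshoot = -30 − 6 = -36 dBFS.

-36 dBFS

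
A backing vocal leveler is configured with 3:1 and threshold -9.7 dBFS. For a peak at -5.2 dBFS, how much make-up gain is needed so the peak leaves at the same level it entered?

3 dB

Overshoot 4.5 dB → 4.5/3 = 1.5 dB after compression, so the compressed level is -9.7 + 1.5 = -8.2 dBFS.
Make-up = target − compressed = -5.2 − (-8.2) = 3 dB.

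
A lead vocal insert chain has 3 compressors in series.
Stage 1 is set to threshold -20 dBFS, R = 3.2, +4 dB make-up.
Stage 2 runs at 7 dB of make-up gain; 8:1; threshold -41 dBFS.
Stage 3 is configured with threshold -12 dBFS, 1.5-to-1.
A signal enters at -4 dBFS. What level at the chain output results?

-30.25 dBFS

Stage 1: 16 dB above -20 dBFS, reduced 3.2:1 to 5 dB above → -15 dBFS; +4 dB make-up → -11 dBFS.
Stage 2: overshoot 30 dB → 30/8 = 3.75 dB → -37.25 dBFS; +7 dB make-up → -30.25 dBFS.
Stage 3: -30.25 dBFS ≤ -12 dBFS, so stage 3 doesn't engage; output -30.25 dBFS.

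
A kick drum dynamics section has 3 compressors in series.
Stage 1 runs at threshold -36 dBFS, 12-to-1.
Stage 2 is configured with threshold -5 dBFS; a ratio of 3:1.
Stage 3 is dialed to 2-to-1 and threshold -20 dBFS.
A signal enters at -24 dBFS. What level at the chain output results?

Stage 1: overshoot 12 dB → 12/12 = 1 dB → -35 dBFS.
Stage 2: -35 dBFS is at or below the -5 dBFS threshold — no compression; output -35 dBFS.
Stage 3: -35 dBFS ≤ -20 dBFS, so stage 3 doesn't engage; output -35 dBFS.

-35 dBFS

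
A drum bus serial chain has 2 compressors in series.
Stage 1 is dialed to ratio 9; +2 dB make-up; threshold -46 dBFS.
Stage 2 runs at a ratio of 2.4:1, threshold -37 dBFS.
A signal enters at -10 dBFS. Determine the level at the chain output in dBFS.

-40 dBFS

Stage 1: overshoot 36 dB → 36/9 = 4 dB → -42 dBFS; +2 dB make-up → -40 dBFS.
Stage 2: below threshold (-40 ≤ -37); passes unchanged; output -40 dBFS.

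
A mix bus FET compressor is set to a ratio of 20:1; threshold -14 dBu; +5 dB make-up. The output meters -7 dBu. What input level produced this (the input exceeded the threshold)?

26 dBu

Before make-up, the level was -7 − 5 = -12 dBu.
Post-compression overshoot = -12 − (-14) = 2 dB.
Input overshoot = R × output overshoot = 40 dB → input = -14 + 40 = 26 dBu.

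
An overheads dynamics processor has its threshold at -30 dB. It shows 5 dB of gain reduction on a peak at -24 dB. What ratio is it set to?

Input overshoot = -24 − (-30) = 6 dB.
Output overshoot = 6 − 5 = 1 dB.
Ratio = input overshoot / output overshoot = 6 / 1 = 6.

6:1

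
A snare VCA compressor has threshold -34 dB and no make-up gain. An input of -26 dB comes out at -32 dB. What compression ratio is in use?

4:1

Input overshoot = -26 − (-34) = 8 dB; output overshoot = -32 − (-34) = 2 dB.
Ratio = 8 / 2 = 4.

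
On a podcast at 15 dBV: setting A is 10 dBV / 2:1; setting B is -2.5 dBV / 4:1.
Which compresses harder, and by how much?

B, by 10.625 dB

A: GR = 5 − 5/2 = 2.5 dB.
B: GR = 17.5 − 17.5/4 = 13.125 dB.
Difference: 10.625 dB in favour of B.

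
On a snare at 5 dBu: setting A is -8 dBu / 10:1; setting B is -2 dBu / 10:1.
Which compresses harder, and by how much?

A, by 5.4 dB

A: overshoot 13 dB → output overshoot 1.3 dB → GR 11.7 dB.
B: overshoot 7 dB → output overshoot 0.7 dB → GR 6.3 dB.
A reduces 5.4 dB more.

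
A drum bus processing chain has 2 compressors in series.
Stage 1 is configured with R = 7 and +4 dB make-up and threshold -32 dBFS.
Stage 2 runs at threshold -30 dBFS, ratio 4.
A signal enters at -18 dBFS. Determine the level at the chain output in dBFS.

Stage 1: -18 dBFS is 14 dB over -32 dBFS; at 7:1 that becomes 2 dB over, giving -30 dBFS; +4 dB make-up → -26 dBFS.
Stage 2: 4 dB above -30 dBFS, reduced 4:1 to 1 dB above → -29 dBFS.

-29 dBFS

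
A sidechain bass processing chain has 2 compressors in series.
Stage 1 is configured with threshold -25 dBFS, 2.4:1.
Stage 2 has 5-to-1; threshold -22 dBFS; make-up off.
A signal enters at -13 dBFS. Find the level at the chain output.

-21.6 dBFS

Stage 1: overshoot 12 dB → 12/2.4 = 5 dB → -20 dBFS.
Stage 2: -20 dBFS is 2 dB over -22 dBFS; at 5:1 that becomes 0.4 dB over, giving -21.6 dBFS.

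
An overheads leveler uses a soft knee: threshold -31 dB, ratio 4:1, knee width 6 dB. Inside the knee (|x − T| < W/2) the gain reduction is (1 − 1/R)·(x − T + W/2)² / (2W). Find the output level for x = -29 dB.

x − T + W/2 = -29 − (-31) + 3 = 5.
GR = (1 − 1/4) × 5² / 12 = 0.75 × 25 / 12 = 1.5625 dB.
Output = -29 − 1.5625 = -30.5625 dB.

-30.5625 dB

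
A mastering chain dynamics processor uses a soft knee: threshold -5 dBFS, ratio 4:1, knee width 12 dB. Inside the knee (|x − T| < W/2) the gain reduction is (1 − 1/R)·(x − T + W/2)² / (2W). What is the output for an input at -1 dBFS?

-4.125 dBFS

x − T + W/2 = -1 − (-5) + 6 = 10.
GR = (1 − 1/4) × 10² / 24 = 0.75 × 100 / 24 = 3.125 dB.
Output = -1 − 3.125 = -4.125 dBFS.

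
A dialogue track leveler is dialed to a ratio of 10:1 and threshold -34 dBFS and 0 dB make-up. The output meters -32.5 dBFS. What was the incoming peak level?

The compressed level sits -32.5 − (-34) = 1.5 dB over threshold.
Undo the ratio: input overshoot = 1.5 × 10 = 15 dB, giving input = -19 dBFS.

-19 dBFS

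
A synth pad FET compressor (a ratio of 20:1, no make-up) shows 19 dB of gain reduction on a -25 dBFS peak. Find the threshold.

-45 dBFS

Let T be the threshold. Output overshoot = (input overshoot)/R, so -44 − T = (-25 − T)/20.
20·(-44 − T) = -25 − T → 19·T = -880 − (-25) = -855.
T = -855/19 = -45 dBFS.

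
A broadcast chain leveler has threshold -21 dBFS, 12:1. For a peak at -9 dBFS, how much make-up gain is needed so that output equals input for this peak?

The peak compresses to -21 + 12/12 = -20 dBFS.
To reach -9 dBFS requires -9 − (-20) = 11 dB of make-up.

11 dB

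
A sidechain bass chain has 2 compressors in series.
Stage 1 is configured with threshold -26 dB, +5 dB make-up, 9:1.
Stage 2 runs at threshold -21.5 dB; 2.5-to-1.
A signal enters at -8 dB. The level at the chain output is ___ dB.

-20.5 dB

Stage 1: -8 dB is 18 dB over -26 dB; at 9:1 that becomes 2 dB over, giving -24 dB; +5 dB make-up → -19 dB.
Stage 2: overshoot 2.5 dB → 2.5/2.5 = 1 dB → -20.5 dB.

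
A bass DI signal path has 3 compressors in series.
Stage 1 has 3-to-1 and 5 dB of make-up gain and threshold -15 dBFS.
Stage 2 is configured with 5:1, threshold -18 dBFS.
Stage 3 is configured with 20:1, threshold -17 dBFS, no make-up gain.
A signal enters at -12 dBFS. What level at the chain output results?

-16.96 dBFS

Stage 1: overshoot 3 dB → 3/3 = 1 dB → -14 dBFS; +5 dB make-up → -9 dBFS.
Stage 2: overshoot 9 dB → 9/5 = 1.8 dB → -16.2 dBFS.
Stage 3: 0.8 dB above -17 dBFS, reduced 20:1 to 0.04 dB above → -16.96 dBFS.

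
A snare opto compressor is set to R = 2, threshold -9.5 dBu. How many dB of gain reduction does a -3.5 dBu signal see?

The signal is 6 dB above threshold.
At 2:1, output sits 6/2 = 3 dB above threshold.
GR = overshoot in − overshoot out = 6 − 3 = 3 dB.

3 dB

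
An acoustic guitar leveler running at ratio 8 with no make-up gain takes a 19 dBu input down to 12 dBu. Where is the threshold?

Let T be the threshold. Output overshoot = (input overshoot)/R, so 12 − T = (19 − T)/8.
8·(12 − T) = 19 − T → 7·T = 96 − 19 = 77.
T = 77/7 = 11 dBu.

11 dBu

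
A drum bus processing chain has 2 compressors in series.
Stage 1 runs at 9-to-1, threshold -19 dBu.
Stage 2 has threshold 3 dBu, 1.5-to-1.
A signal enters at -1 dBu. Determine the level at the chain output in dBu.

-17 dBu

Stage 1: 18 dB above -19 dBu, reduced 9:1 to 2 dB above → -17 dBu.
Stage 2: -17 dBu ≤ 3 dBu, so stage 2 doesn't engage; output -17 dBu.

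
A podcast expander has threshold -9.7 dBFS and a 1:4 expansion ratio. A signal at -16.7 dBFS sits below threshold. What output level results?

-37.7 dBFS

The input is 7 dB below the -9.7 dBFS threshold.
A 1:4 expander multiplies undershoot by 4: 7 × 4 = 28 dB below threshold.
Output = -9.7 − 28 = -37.7 dBFS.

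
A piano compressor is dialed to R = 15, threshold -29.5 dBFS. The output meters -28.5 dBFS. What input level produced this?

-14.5 dBFS

That's 1 dB above the -29.5 dBFS threshold.
Input overshoot = R × output overshoot = 15 dB → input = -29.5 + 15 = -14.5 dBFS.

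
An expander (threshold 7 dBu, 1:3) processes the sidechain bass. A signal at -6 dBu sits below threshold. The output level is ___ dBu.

Below threshold, a 1:3 expander applies gain = (3−1)×(T − x) of attenuation.
(3−1) × 13 = 26 dB, so output = -6 − 26 = -32 dBu.

-32 dBu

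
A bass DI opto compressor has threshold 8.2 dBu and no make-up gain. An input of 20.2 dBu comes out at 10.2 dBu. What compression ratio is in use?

6:1

Input overshoot = 20.2 − 8.2 = 12 dB; output overshoot = 10.2 − 8.2 = 2 dB.
Ratio = 12 / 2 = 6.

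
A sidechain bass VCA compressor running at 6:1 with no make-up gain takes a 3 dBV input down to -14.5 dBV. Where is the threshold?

-18 dBV

Input is 21 dB above T (since output overshoot × R = input overshoot: (-14.5 − T)·6 = 3 − T gives T = -18 dBV).
Check: -18 + (3 − (-18))/6 = -18 + 3.5 = -14.5 dBV. ✓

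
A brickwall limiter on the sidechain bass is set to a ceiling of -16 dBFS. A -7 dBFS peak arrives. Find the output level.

At ∞:1, everything above -16 dBFS is held at the ceiling.

-16 dBFS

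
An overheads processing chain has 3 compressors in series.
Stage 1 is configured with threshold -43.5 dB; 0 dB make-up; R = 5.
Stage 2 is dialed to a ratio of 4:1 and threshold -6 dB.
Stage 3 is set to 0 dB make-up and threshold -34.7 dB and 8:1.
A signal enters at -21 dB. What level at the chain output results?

-39 dB

Stage 1: -21 dB is 22.5 dB over -43.5 dB; at 5:1 that becomes 4.5 dB over, giving -39 dB.
Stage 2: below threshold (-39 ≤ -6); passes unchanged; output -39 dB.
Stage 3: below threshold (-39 ≤ -34.7); passes unchanged; output -39 dB.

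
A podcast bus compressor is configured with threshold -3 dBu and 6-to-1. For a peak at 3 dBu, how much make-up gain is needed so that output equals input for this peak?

Without make-up, output = threshold + overshoot/6 = -3 + 1 = -2 dBu.
Gap to target: 5 dB.

5 dB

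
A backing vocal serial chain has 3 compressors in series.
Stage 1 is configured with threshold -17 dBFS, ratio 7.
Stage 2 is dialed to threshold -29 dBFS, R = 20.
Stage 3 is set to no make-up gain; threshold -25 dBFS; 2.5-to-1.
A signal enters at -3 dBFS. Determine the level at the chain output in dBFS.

-28.3 dBFS

Stage 1: -3 dBFS is 14 dB over -17 dBFS; at 7:1 that becomes 2 dB over, giving -15 dBFS.
Stage 2: overshoot 14 dB → 14/20 = 0.7 dB → -28.3 dBFS.
Stage 3: -28.3 dBFS ≤ -25 dBFS, so stage 3 doesn't engage; output -28.3 dBFS.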